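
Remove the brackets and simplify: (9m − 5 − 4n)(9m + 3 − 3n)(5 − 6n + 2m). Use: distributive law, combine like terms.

(9m − 5 − 4n)(9m + 3 − 3n)(5 − 6n + 2m)
= (81m² + 27m − 27mn − 45m − 15 + 15n − 36mn − 12n + 12n²)(5 − 6n + 2m)    [distributive law]
= (81m² − 18m − 63mn − 15 + 3n + 12n²)(5 − 6n + 2m)    [combine like terms]
= 405m² − 486m²n + 162m³ − 90m + 108mn − 36m² − 315mn + 378mn² − 126m²n − 75 + 90n − 30m + 15n − 18n² + 6mn + 60n² − 72n³ + 24mn²    [distributive law]
= 369m² − 612m²n + 162m³ − 120m − 201mn + 402mn² − 75 + 105n + 42n² − 72n³    [combine like terms]

369m² − 612m²n + 162m³ − 120m − 201mn + 402mn² − 75 + 105n + 42n² − 72n³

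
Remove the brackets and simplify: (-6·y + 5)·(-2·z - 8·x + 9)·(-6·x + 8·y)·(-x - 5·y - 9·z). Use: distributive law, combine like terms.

(-6·y + 5)·(-2·z - 8·x + 9)·(-6·x + 8·y)·(-x - 5·y - 9·z)
= (12·y·z + 48·x·y - 54·y - 10·z - 40·x + 45)·(-6·x + 8·y)·(-x - 5·y - 9·z)    [distributive law]
= (-72·x·y·z + 96·y^2·z - 288·x^2·y + 384·x·y^2 + 324·x·y - 432·y^2 + 60·x·z - 80·y·z + 240·x^2 - 320·x·y - 270·x + 360·y)·(-x - 5·y - 9·z)    [distributive law]
= (-72·x·y·z + 96·y^2·z - 288·x^2·y + 384·x·y^2 + 4·x·y - 432·y^2 + 60·x·z - 80·y·z + 240·x^2 - 270·x + 360·y)·(-x - 5·y - 9·z)    [combine like terms]
= 72·x^2·y·z + 360·x·y^2·z + 648·x·y·z^2 - 96·x·y^2·z - 480·y^3·z - 864·y^2·z^2 + 288·x^3·y + 1440·x^2·y^2 + 2592·x^2·y·z - 384·x^2·y^2 - 1920·x·y^3 - 3456·x·y^2·z - 4·x^2·y - 20·x·y^2 - 36·x·y·z + 432·x·y^2 + 2160·y^3 + 3888·y^2·z - 60·x^2·z - 300·x·y·z - 540·x·z^2 + 80·x·y·z + 400·y^2·z + 720·y·z^2 - 240·x^3 - 1200·x^2·y - 2160·x^2·z + 270·x^2 + 1350·x·y + 2430·x·z - 360·x·y - 1800·y^2 - 3240·y·z    [distributive law]
= 2664·x^2·y·z - 3192·x·y^2·z + 648·x·y·z^2 - 480·y^3·z - 864·y^2·z^2 + 288·x^3·y + 1056·x^2·y^2 - 1920·x·y^3 - 1204·x^2·y + 412·x·y^2 - 256·x·y·z + 2160·y^3 + 4288·y^2·z - 2220·x^2·z - 540·x·z^2 + 720·y·z^2 - 240·x^3 + 270·x^2 + 990·x·y + 2430·x·z - 1800·y^2 - 3240·y·z    [combine like terms]

2664·x^2·y·z - 3192·x·y^2·z + 648·x·y·z^2 - 480·y^3·z - 864·y^2·z^2 + 288·x^3·y + 1056·x^2·y^2 - 1920·x·y^3 - 1204·x^2·y + 412·x·y^2 - 256·x·y·z + 2160·y^3 + 4288·y^2·z - 2220·x^2·z - 540·x·z^2 + 720·y·z^2 - 240·x^3 + 270·x^2 + 990·x·y + 2430·x·z - 1800·y^2 - 3240·y·z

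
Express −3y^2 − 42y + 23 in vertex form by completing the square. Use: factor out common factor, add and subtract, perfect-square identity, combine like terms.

−3y^2 − 42y + 23
= −3(y^2 + 14y) + 23    [factor out -3 from the y-terms]
= −3(y^2 + 14y + 49 − 49) + 23    [add and subtract 49 inside the bracket]
= −3(y + 7)^2 + 147 + 23    [perfect-square identity]
= −3(y + 7)^2 + 170    [combine constants]

−3(y + 7)^2 + 170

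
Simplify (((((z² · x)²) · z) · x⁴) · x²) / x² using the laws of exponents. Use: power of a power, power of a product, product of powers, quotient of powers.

(((((z² · x)²) · z) · x⁴) · x²) / x²
= ((((((z²)²) · (x²)) · z) · x⁴) · x²) / x²    [power of a product]
= ((((z⁴ · (x²)) · z) · x⁴) · x²) / x²    [power of a power]
= x⁶z⁵    [quotient of powers; product of powers]

x⁶z⁵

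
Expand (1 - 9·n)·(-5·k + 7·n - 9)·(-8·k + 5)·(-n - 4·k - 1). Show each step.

(1 - 9·n)·(-5·k + 7·n - 9)·(-8·k + 5)·(-n - 4·k - 1)
= (-5·k + 7·n - 9 + 45·k·n - 63·n^2 + 81·n)·(-8·k + 5)·(-n - 4·k - 1)    [distributive law]
= (-5·k + 88·n - 9 + 45·k·n - 63·n^2)·(-8·k + 5)·(-n - 4·k - 1)    [combine like terms]
= (40·k^2 - 25·k - 704·k·n + 440·n + 72·k - 45 - 360·k^2·n + 225·k·n + 504·k·n^2 - 315·n^2)·(-n - 4·k - 1)    [distributive law]
= (40·k^2 + 47·k - 479·k·n + 440·n - 45 - 360·k^2·n + 504·k·n^2 - 315·n^2)·(-n - 4·k - 1)    [combine like terms]
= -40·k^2·n - 160·k^3 - 40·k^2 - 47·k·n - 188·k^2 - 47·k + 479·k·n^2 + 1916·k^2·n + 479·k·n - 440·n^2 - 1760·k·n - 440·n + 45·n + 180·k + 45 + 360·k^2·n^2 + 1440·k^3·n + 360·k^2·n - 504·k·n^3 - 2016·k^2·n^2 - 504·k·n^2 + 315·n^3 + 1260·k·n^2 + 315·n^2    [distributive law]
= 2236·k^2·n - 160·k^3 - 228·k^2 - 1328·k·n + 133·k + 1235·k·n^2 - 125·n^2 - 395·n + 45 - 1656·k^2·n^2 + 1440·k^3·n - 504·k·n^3 + 315·n^3    [combine like terms]

2236·k^2·n - 160·k^3 - 228·k^2 - 1328·k·n + 133·k + 1235·k·n^2 - 125·n^2 - 395·n + 45 - 1656·k^2·n^2 + 1440·k^3·n - 504·k·n^3 + 315·n^3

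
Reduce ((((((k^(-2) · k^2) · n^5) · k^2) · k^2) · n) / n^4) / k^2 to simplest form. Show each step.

((((((k^(-2) · k^2) · n^5) · k^2) · k^2) · n) / n^4) / k^2
= (((((k^0 · n^5) · k^2) · k^2) · n) / n^4) / k^2    [product of powers]
= k^2n^2    [quotient of powers; product of powers]

k^2n^2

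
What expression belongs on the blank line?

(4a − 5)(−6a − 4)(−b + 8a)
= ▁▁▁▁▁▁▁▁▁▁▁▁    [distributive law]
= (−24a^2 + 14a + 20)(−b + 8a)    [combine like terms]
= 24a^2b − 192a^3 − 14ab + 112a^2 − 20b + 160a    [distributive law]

After distributive law, the bracketed line is:

(−24a^2 − 16a + 30a + 20)(−b + 8a)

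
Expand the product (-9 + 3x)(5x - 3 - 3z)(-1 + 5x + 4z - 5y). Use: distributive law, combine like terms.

(-9 + 3x)(5x - 3 - 3z)(-1 + 5x + 4z - 5y)
= (-45x + 27 + 27z + 15x² - 9x - 9xz)(-1 + 5x + 4z - 5y)    [distributive law]
= (-54x + 27 + 27z + 15x² - 9xz)(-1 + 5x + 4z - 5y)    [combine like terms]
= 54x - 270x² - 216xz + 270xy - 27 + 135x + 108z - 135y - 27z + 135xz + 108z² - 135yz - 15x² + 75x³ + 60x²z - 75x²y + 9xz - 45x²z - 36xz² + 45xyz    [distributive law]
= 189x - 285x² - 72xz + 270xy - 27 + 81z - 135y + 108z² - 135yz + 75x³ + 15x²z - 75x²y - 36xz² + 45xyz    [combine like terms]

189x - 285x² - 72xz + 270xy - 27 + 81z - 135y + 108z² - 135yz + 75x³ + 15x²z - 75x²y - 36xz² + 45xyz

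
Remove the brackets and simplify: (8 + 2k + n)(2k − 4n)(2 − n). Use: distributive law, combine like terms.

(8 + 2k + n)(2k − 4n)(2 − n)
= (16k − 32n + 4k^2 − 8kn + 2kn − 4n^2)(2 − n)    [distributive law]
= (16k − 32n + 4k^2 − 6kn − 4n^2)(2 − n)    [combine like terms]
= 32k − 16kn − 64n + 32n^2 + 8k^2 − 4k^2n − 12kn + 6kn^2 − 8n^2 + 4n^3    [distributive law]
= 32k − 28kn − 64n + 24n^2 + 8k^2 − 4k^2n + 6kn^2 + 4n^3    [combine like terms]

32k − 28kn − 64n + 24n^2 + 8k^2 − 4k^2n + 6kn^2 + 4n^3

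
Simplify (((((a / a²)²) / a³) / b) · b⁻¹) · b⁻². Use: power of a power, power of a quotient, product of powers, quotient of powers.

(((((a / a²)²) / a³) / b) · b⁻¹) · b⁻²
= (((((a²) / ((a²)²)) / a³) / b) · b⁻¹) · b⁻²    [power of a quotient]
= ((((a² / a⁴) / a³) / b) · b⁻¹) · b⁻²    [power of a power]
= (((a⁻² / a³) / b) · b⁻¹) · b⁻²    [quotient of powers]
= ((a⁻⁵ / b) · b⁻¹) · b⁻²    [quotient of powers]
= a⁻⁵b⁻⁴    [quotient of powers; product of powers]

a⁻⁵b⁻⁴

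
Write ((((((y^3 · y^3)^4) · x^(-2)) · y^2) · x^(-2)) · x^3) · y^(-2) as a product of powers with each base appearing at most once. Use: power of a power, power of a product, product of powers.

((((((y^3 · y^3)^4) · x^(-2)) · y^2) · x^(-2)) · x^3) · y^(-2)
= (((((((y^3)^4) · ((y^3)^4)) · x^(-2)) · y^2) · x^(-2)) · x^3) · y^(-2)    [power of a product]
= (((((y^12 · ((y^3)^4)) · x^(-2)) · y^2) · x^(-2)) · x^3) · y^(-2)    [power of a power]
= (((((y^12 · y^12) · x^(-2)) · y^2) · x^(-2)) · x^3) · y^(-2)    [power of a power]
= ((((y^24 · x^(-2)) · y^2) · x^(-2)) · x^3) · y^(-2)    [product of powers]
= x^(-1)y^24    [product of powers]

x^(-1)y^24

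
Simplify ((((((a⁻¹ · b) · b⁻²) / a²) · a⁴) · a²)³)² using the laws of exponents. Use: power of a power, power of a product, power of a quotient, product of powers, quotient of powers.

((((((a⁻¹ · b) · b⁻²) / a²) · a⁴) · a²)³)²
= (((((a⁻¹ · b) · b⁻²) / a²) · a⁴) · a²)⁶    [power of a power]
= (((((a⁻¹ · b) · b⁻²) / a²) · a⁴)⁶) · ((a²)⁶)    [power of a product]
= (((((a⁻¹ · b) · b⁻²) / a²)⁶) · ((a⁴)⁶)) · ((a²)⁶)    [power of a product]
= (((((a⁻¹ · b) · b⁻²)⁶) / ((a²)⁶)) · ((a⁴)⁶)) · ((a²)⁶)    [power of a quotient]
= (((((a⁻¹ · b)⁶) · ((b⁻²)⁶)) / ((a²)⁶)) · ((a⁴)⁶)) · ((a²)⁶)    [power of a product]
= ((((((a⁻¹)⁶) · (b⁶)) · ((b⁻²)⁶)) / ((a²)⁶)) · ((a⁴)⁶)) · ((a²)⁶)    [power of a product]
= ((((a⁻⁶ · (b⁶)) · ((b⁻²)⁶)) / ((a²)⁶)) · ((a⁴)⁶)) · ((a²)⁶)    [power of a power]
= ((((a⁻⁶ · b⁶) · b⁻¹²) / ((a²)⁶)) · ((a⁴)⁶)) · ((a²)⁶)    [power of a power]
= ((((a⁻⁶ · b⁶) · b⁻¹²) / a¹²) · ((a⁴)⁶)) · ((a²)⁶)    [power of a power]
= ((((a⁻⁶ · b⁶) · b⁻¹²) / a¹²) · a²⁴) · ((a²)⁶)    [power of a power]
= ((((a⁻⁶ · b⁶) · b⁻¹²) / a¹²) · a²⁴) · a¹²    [power of a power]
= a¹⁸b⁻⁶    [quotient of powers; product of powers]

a¹⁸b⁻⁶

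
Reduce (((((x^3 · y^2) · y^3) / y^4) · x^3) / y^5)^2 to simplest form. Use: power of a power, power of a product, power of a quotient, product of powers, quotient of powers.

(((((x^3 · y^2) · y^3) / y^4) · x^3) / y^5)^2
= (((((x^3 · y^2) · y^3) / y^4) · x^3)^2) / ((y^5)^2)    [power of a quotient]
= (((((x^3 · y^2) · y^3) / y^4)^2) · ((x^3)^2)) / ((y^5)^2)    [power of a product]
= (((((x^3 · y^2) · y^3)^2) / ((y^4)^2)) · ((x^3)^2)) / ((y^5)^2)    [power of a quotient]
= (((((x^3 · y^2)^2) · ((y^3)^2)) / ((y^4)^2)) · ((x^3)^2)) / ((y^5)^2)    [power of a product]
= ((((((x^3)^2) · ((y^2)^2)) · ((y^3)^2)) / ((y^4)^2)) · ((x^3)^2)) / ((y^5)^2)    [power of a product]
= ((((x^6 · ((y^2)^2)) · ((y^3)^2)) / ((y^4)^2)) · ((x^3)^2)) / ((y^5)^2)    [power of a power]
= ((((x^6 · y^4) · ((y^3)^2)) / ((y^4)^2)) · ((x^3)^2)) / ((y^5)^2)    [power of a power]
= ((((x^6 · y^4) · y^6) / ((y^4)^2)) · ((x^3)^2)) / ((y^5)^2)    [power of a power]
= ((((x^6 · y^4) · y^6) / y^8) · ((x^3)^2)) / ((y^5)^2)    [power of a power]
= ((((x^6 · y^4) · y^6) / y^8) · x^6) / ((y^5)^2)    [power of a power]
= ((((x^6 · y^4) · y^6) / y^8) · x^6) / y^10    [power of a power]
= x^12·y^(-8)    [quotient of powers; product of powers]

x^12·y^(-8)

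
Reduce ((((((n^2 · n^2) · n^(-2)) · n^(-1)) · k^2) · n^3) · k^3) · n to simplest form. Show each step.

((((((n^2 · n^2) · n^(-2)) · n^(-1)) · k^2) · n^3) · k^3) · n
= (((((n^4 · n^(-2)) · n^(-1)) · k^2) · n^3) · k^3) · n    [product of powers]
= ((((n^2 · n^(-1)) · k^2) · n^3) · k^3) · n    [product of powers]
= (((n · k^2) · n^3) · k^3) · n    [product of powers]
= k^5n^5    [product of powers]

k^5n^5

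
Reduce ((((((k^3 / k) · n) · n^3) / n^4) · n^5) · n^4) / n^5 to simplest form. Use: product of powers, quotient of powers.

k^2n^4

((((((k^3 / k) · n) · n^3) / n^4) · n^5) · n^4) / n^5
= (((((k^2 · n) · n^3) / n^4) · n^5) · n^4) / n^5    [quotient of powers]
= k^2n^4    [quotient of powers; product of powers]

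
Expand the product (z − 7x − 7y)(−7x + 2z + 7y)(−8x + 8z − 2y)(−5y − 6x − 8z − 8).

(z − 7x − 7y)(−7x + 2z + 7y)(−8x + 8z − 2y)(−5y − 6x − 8z − 8)
= (−7xz + 2z² + 7yz + 49x² − 14xz − 49xy + 49xy − 14yz − 49y²)(−8x + 8z − 2y)(−5y − 6x − 8z − 8)    [distributive law]
= (−21xz + 2z² − 7yz + 49x² − 49y²)(−8x + 8z − 2y)(−5y − 6x − 8z − 8)    [combine like terms]
= (168x²z − 168xz² + 42xyz − 16xz² + 16z³ − 4yz² + 56xyz − 56yz² + 14y²z − 392x³ + 392x²z − 98x²y + 392xy² − 392y²z + 98y³)(−5y − 6x − 8z − 8)    [distributive law]
= (560x²z − 184xz² + 98xyz + 16z³ − 60yz² − 378y²z − 392x³ − 98x²y + 392xy² + 98y³)(−5y − 6x − 8z − 8)    [combine like terms]
= −2800x²yz − 3360x³z − 4480x²z² − 4480x²z + 920xyz² + 1104x²z² + 1472xz³ + 1472xz² − 490xy²z − 588x²yz − 784xyz² − 784xyz − 80yz³ − 96xz³ − 128z⁴ − 128z³ + 300y²z² + 360xyz² + 480yz³ + 480yz² + 1890y³z + 2268xy²z + 3024y²z² + 3024y²z + 1960x³y + 2352x⁴ + 3136x³z + 3136x³ + 490x²y² + 588x³y + 784x²yz + 784x²y − 1960xy³ − 2352x²y² − 3136xy²z − 3136xy² − 490y⁴ − 588xy³ − 784y³z − 784y³    [distributive law]
= −2604x²yz − 224x³z − 3376x²z² − 4480x²z + 496xyz² + 1376xz³ + 1472xz² − 1358xy²z − 784xyz + 400yz³ − 128z⁴ − 128z³ + 3324y²z² + 480yz² + 1106y³z + 3024y²z + 2548x³y + 2352x⁴ + 3136x³ − 1862x²y² + 784x²y − 2548xy³ − 3136xy² − 490y⁴ − 784y³    [combine like terms]

−2604x²yz − 224x³z − 3376x²z² − 4480x²z + 496xyz² + 1376xz³ + 1472xz² − 1358xy²z − 784xyz + 400yz³ − 128z⁴ − 128z³ + 3324y²z² + 480yz² + 1106y³z + 3024y²z + 2548x³y + 2352x⁴ + 3136x³ − 1862x²y² + 784x²y − 2548xy³ − 3136xy² − 490y⁴ − 784y³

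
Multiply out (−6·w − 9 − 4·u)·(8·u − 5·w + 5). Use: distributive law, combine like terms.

(−6·w − 9 − 4·u)·(8·u − 5·w + 5)
= −48·u·w + 30·w^2 − 30·w − 72·u + 45·w − 45 − 32·u^2 + 20·u·w − 20·u    [distributive law]
= −28·u·w + 30·w^2 + 15·w − 92·u − 45 − 32·u^2    [combine like terms]

−28·u·w + 30·w^2 + 15·w − 92·u − 45 − 32·u^2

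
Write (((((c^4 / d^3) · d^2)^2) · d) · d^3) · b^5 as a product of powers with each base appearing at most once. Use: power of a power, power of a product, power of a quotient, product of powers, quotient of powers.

(((((c^4 / d^3) · d^2)^2) · d) · d^3) · b^5
= (((((c^4 / d^3)^2) · ((d^2)^2)) · d) · d^3) · b^5    [power of a product]
= ((((((c^4)^2) / ((d^3)^2)) · ((d^2)^2)) · d) · d^3) · b^5    [power of a quotient]
= ((((c^8 / ((d^3)^2)) · ((d^2)^2)) · d) · d^3) · b^5    [power of a power]
= ((((c^8 / d^6) · ((d^2)^2)) · d) · d^3) · b^5    [power of a power]
= ((((c^8 / d^6) · d^4) · d) · d^3) · b^5    [power of a power]
= b^5c^8d^2    [quotient of powers; product of powers]

b^5c^8d^2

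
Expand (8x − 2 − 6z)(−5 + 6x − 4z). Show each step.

(8x − 2 − 6z)(−5 + 6x − 4z)
= −40x + 48x^2 − 32xz + 10 − 12x + 8z + 30z − 36xz + 24z^2    [distributive law]
= −52x + 48x^2 − 68xz + 10 + 38z + 24z^2    [combine like terms]

−52x + 48x^2 − 68xz + 10 + 38z + 24z^2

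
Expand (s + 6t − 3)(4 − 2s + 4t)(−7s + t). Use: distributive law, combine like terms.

−70s² − 74st + 14s³ + 54s²t − 176st² + 12t² + 24t³ + 84s − 12t

(s + 6t − 3)(4 − 2s + 4t)(−7s + t)
= (4s − 2s² + 4st + 24t − 12st + 24t² − 12 + 6s − 12t)(−7s + t)    [distributive law]
= (10s − 2s² − 8st + 12t + 24t² − 12)(−7s + t)    [combine like terms]
= −70s² + 10st + 14s³ − 2s²t + 56s²t − 8st² − 84st + 12t² − 168st² + 24t³ + 84s − 12t    [distributive law]
= −70s² − 74st + 14s³ + 54s²t − 176st² + 12t² + 24t³ + 84s − 12t    [combine like terms]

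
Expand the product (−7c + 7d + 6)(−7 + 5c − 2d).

79c − 35c^2 + 49cd − 61d − 14d^2 − 42

(−7c + 7d + 6)(−7 + 5c − 2d)
= 49c − 35c^2 + 14cd − 49d + 35cd − 14d^2 − 42 + 30c − 12d    [distributive law]
= 79c − 35c^2 + 49cd − 61d − 14d^2 − 42    [combine like terms]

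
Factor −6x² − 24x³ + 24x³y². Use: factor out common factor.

6x²(−1 − 4x + 4xy²)

−6x² − 24x³ + 24x³y²
= 6(−x² − 4x³ + 4x³y²)    [factor out 6]
= 6x²(−1 − 4x + 4xy²)    [factor out x²]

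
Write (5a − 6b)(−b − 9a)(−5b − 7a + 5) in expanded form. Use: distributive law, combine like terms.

(5a − 6b)(−b − 9a)(−5b − 7a + 5)
= (−5ab − 45a^2 + 6b^2 + 54ab)(−5b − 7a + 5)    [distributive law]
= (49ab − 45a^2 + 6b^2)(−5b − 7a + 5)    [combine like terms]
= −245ab^2 − 343a^2b + 245ab + 225a^2b + 315a^3 − 225a^2 − 30b^3 − 42ab^2 + 30b^2    [distributive law]
= −287ab^2 − 118a^2b + 245ab + 315a^3 − 225a^2 − 30b^3 + 30b^2    [combine like terms]

−287ab^2 − 118a^2b + 245ab + 315a^3 − 225a^2 − 30b^3 + 30b^2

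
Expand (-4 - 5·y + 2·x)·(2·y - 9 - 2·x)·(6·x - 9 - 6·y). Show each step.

156·x·y - 549·y - 132·y^2 + 306·x - 324 - 24·x^2 - 144·x·y^2 + 60·y^3 + 108·x^2·y - 24·x^3

(-4 - 5·y + 2·x)·(2·y - 9 - 2·x)·(6·x - 9 - 6·y)
= (-8·y + 36 + 8·x - 10·y^2 + 45·y + 10·x·y + 4·x·y - 18·x - 4·x^2)·(6·x - 9 - 6·y)    [distributive law]
= (37·y + 36 - 10·x - 10·y^2 + 14·x·y - 4·x^2)·(6·x - 9 - 6·y)    [combine like terms]
= 222·x·y - 333·y - 222·y^2 + 216·x - 324 - 216·y - 60·x^2 + 90·x + 60·x·y - 60·x·y^2 + 90·y^2 + 60·y^3 + 84·x^2·y - 126·x·y - 84·x·y^2 - 24·x^3 + 36·x^2 + 24·x^2·y    [distributive law]
= 156·x·y - 549·y - 132·y^2 + 306·x - 324 - 24·x^2 - 144·x·y^2 + 60·y^3 + 108·x^2·y - 24·x^3    [combine like terms]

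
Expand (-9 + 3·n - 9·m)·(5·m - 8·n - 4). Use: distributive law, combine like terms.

(-9 + 3·n - 9·m)·(5·m - 8·n - 4)
= -45·m + 72·n + 36 + 15·m·n - 24·n^2 - 12·n - 45·m^2 + 72·m·n + 36·m    [distributive law]
= -9·m + 60·n + 36 + 87·m·n - 24·n^2 - 45·m^2    [combine like terms]

-9·m + 60·n + 36 + 87·m·n - 24·n^2 - 45·m^2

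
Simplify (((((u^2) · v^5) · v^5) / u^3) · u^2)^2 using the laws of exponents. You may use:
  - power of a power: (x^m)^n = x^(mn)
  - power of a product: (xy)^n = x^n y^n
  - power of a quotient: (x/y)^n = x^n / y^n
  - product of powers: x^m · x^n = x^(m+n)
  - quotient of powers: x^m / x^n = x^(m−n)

u^2v^20

(((((u^2) · v^5) · v^5) / u^3) · u^2)^2
= (((((u^2) · v^5) · v^5) / u^3)^2) · ((u^2)^2)    [power of a product]
= (((((u^2) · v^5) · v^5)^2) / ((u^3)^2)) · ((u^2)^2)    [power of a quotient]
= (((((u^2) · v^5)^2) · ((v^5)^2)) / ((u^3)^2)) · ((u^2)^2)    [power of a product]
= (((((u^2)^2) · ((v^5)^2)) · ((v^5)^2)) / ((u^3)^2)) · ((u^2)^2)    [power of a product]
= ((((u^4) · ((v^5)^2)) · ((v^5)^2)) / ((u^3)^2)) · ((u^2)^2)    [power of a power]
= (((u^4 · v^10) · ((v^5)^2)) / ((u^3)^2)) · ((u^2)^2)    [power of a power]
= (((u^4 · v^10) · v^10) / ((u^3)^2)) · ((u^2)^2)    [power of a power]
= (((u^4 · v^10) · v^10) / u^6) · ((u^2)^2)    [power of a power]
= (((u^4 · v^10) · v^10) / u^6) · u^4    [power of a power]
= u^2v^20    [quotient of powers; product of powers]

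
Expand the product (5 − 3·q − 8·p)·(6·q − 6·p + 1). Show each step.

27·q − 38·p + 5 − 18·q^2 − 30·p·q + 48·p^2

(5 − 3·q − 8·p)·(6·q − 6·p + 1)
= 30·q − 30·p + 5 − 18·q^2 + 18·p·q − 3·q − 48·p·q + 48·p^2 − 8·p    [distributive law]
= 27·q − 38·p + 5 − 18·q^2 − 30·p·q + 48·p^2    [combine like terms]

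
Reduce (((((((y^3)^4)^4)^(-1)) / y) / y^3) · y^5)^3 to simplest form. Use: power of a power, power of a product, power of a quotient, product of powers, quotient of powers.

y^(-141)

(((((((y^3)^4)^4)^(-1)) / y) / y^3) · y^5)^3
= (((((((y^3)^4)^4)^(-1)) / y) / y^3)^3) · ((y^5)^3)    [power of a product]
= (((((((y^3)^4)^4)^(-1)) / y)^3) / ((y^3)^3)) · ((y^5)^3)    [power of a quotient]
= (((((((y^3)^4)^4)^(-1))^3) / (y^3)) / ((y^3)^3)) · ((y^5)^3)    [power of a quotient]
= ((((((y^3)^4)^4)^(-3)) / (y^3)) / ((y^3)^3)) · ((y^5)^3)    [power of a power]
= (((((y^3)^4)^(-12)) / (y^3)) / ((y^3)^3)) · ((y^5)^3)    [power of a power]
= ((((y^3)^(-48)) / (y^3)) / ((y^3)^3)) · ((y^5)^3)    [power of a power]
= ((y^(-144) / (y^3)) / ((y^3)^3)) · ((y^5)^3)    [power of a power]
= (y^(-147) / ((y^3)^3)) · ((y^5)^3)    [quotient of powers]
= (y^(-147) / y^9) · ((y^5)^3)    [power of a power]
= y^(-156) · ((y^5)^3)    [quotient of powers]
= y^(-156) · y^15    [power of a power]
= y^(-141)    [product of powers]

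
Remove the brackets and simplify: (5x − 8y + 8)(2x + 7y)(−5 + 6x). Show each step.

(5x − 8y + 8)(2x + 7y)(−5 + 6x)
= (10x^2 + 35xy − 16xy − 56y^2 + 16x + 56y)(−5 + 6x)    [distributive law]
= (10x^2 + 19xy − 56y^2 + 16x + 56y)(−5 + 6x)    [combine like terms]
= −50x^2 + 60x^3 − 95xy + 114x^2y + 280y^2 − 336xy^2 − 80x + 96x^2 − 280y + 336xy    [distributive law]
= 46x^2 + 60x^3 + 241xy + 114x^2y + 280y^2 − 336xy^2 − 80x − 280y    [combine like terms]

46x^2 + 60x^3 + 241xy + 114x^2y + 280y^2 − 336xy^2 − 80x − 280y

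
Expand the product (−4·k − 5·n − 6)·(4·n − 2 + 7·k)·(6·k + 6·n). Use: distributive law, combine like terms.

−474·k²·n − 426·k·n² − 204·k² − 288·k·n − 168·k³ − 120·n³ − 84·n² + 72·k + 72·n

(−4·k − 5·n − 6)·(4·n − 2 + 7·k)·(6·k + 6·n)
= (−16·k·n + 8·k − 28·k² − 20·n² + 10·n − 35·k·n − 24·n + 12 − 42·k)·(6·k + 6·n)    [distributive law]
= (−51·k·n − 34·k − 28·k² − 20·n² − 14·n + 12)·(6·k + 6·n)    [combine like terms]
= −306·k²·n − 306·k·n² − 204·k² − 204·k·n − 168·k³ − 168·k²·n − 120·k·n² − 120·n³ − 84·k·n − 84·n² + 72·k + 72·n    [distributive law]
= −474·k²·n − 426·k·n² − 204·k² − 288·k·n − 168·k³ − 120·n³ − 84·n² + 72·k + 72·n    [combine like terms]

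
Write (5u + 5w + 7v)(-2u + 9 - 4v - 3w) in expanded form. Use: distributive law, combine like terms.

(5u + 5w + 7v)(-2u + 9 - 4v - 3w)
= -10u^2 + 45u - 20uv - 15uw - 10uw + 45w - 20vw - 15w^2 - 14uv + 63v - 28v^2 - 21vw    [distributive law]
= -10u^2 + 45u - 34uv - 25uw + 45w - 41vw - 15w^2 + 63v - 28v^2    [combine like terms]

-10u^2 + 45u - 34uv - 25uw + 45w - 41vw - 15w^2 + 63v - 28v^2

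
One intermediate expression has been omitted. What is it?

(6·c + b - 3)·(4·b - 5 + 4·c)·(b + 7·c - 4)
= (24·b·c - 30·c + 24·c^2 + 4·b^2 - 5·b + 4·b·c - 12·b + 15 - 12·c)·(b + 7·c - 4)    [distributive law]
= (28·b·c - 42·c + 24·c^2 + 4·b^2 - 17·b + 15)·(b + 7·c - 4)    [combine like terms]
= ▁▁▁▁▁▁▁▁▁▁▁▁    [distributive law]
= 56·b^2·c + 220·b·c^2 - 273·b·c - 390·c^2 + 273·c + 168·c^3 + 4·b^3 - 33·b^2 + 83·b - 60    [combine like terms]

After distributive law, the bracketed line is:

28·b^2·c + 196·b·c^2 - 112·b·c - 42·b·c - 294·c^2 + 168·c + 24·b·c^2 + 168·c^3 - 96·c^2 + 4·b^3 + 28·b^2·c - 16·b^2 - 17·b^2 - 119·b·c + 68·b + 15·b + 105·c - 60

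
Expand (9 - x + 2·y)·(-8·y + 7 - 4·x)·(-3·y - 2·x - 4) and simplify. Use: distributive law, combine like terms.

238·y^2 + 245·x·y + 43·y + 46·x - 252 + 70·x^2 - 12·x^2·y - 8·x^3 + 48·y^3 + 32·x·y^2

(9 - x + 2·y)·(-8·y + 7 - 4·x)·(-3·y - 2·x - 4)
= (-72·y + 63 - 36·x + 8·x·y - 7·x + 4·x^2 - 16·y^2 + 14·y - 8·x·y)·(-3·y - 2·x - 4)    [distributive law]
= (-58·y + 63 - 43·x + 4·x^2 - 16·y^2)·(-3·y - 2·x - 4)    [combine like terms]
= 174·y^2 + 116·x·y + 232·y - 189·y - 126·x - 252 + 129·x·y + 86·x^2 + 172·x - 12·x^2·y - 8·x^3 - 16·x^2 + 48·y^3 + 32·x·y^2 + 64·y^2    [distributive law]
= 238·y^2 + 245·x·y + 43·y + 46·x - 252 + 70·x^2 - 12·x^2·y - 8·x^3 + 48·y^3 + 32·x·y^2    [combine like terms]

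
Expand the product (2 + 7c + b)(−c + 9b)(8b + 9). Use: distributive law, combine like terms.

(2 + 7c + b)(−c + 9b)(8b + 9)
= (−2c + 18b − 7c² + 63bc − bc + 9b²)(8b + 9)    [distributive law]
= (−2c + 18b − 7c² + 62bc + 9b²)(8b + 9)    [combine like terms]
= −16bc − 18c + 144b² + 162b − 56bc² − 63c² + 496b²c + 558bc + 72b³ + 81b²    [distributive law]
= 542bc − 18c + 225b² + 162b − 56bc² − 63c² + 496b²c + 72b³    [combine like terms]

542bc − 18c + 225b² + 162b − 56bc² − 63c² + 496b²c + 72b³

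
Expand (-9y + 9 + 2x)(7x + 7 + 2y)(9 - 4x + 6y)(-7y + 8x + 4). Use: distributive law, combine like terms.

(-9y + 9 + 2x)(7x + 7 + 2y)(9 - 4x + 6y)(-7y + 8x + 4)
= (-63xy - 63y - 18y^2 + 63x + 63 + 18y + 14x^2 + 14x + 4xy)(9 - 4x + 6y)(-7y + 8x + 4)    [distributive law]
= (-59xy - 45y - 18y^2 + 77x + 63 + 14x^2)(9 - 4x + 6y)(-7y + 8x + 4)    [combine like terms]
= (-531xy + 236x^2y - 354xy^2 - 405y + 180xy - 270y^2 - 162y^2 + 72xy^2 - 108y^3 + 693x - 308x^2 + 462xy + 567 - 252x + 378y + 126x^2 - 56x^3 + 84x^2y)(-7y + 8x + 4)    [distributive law]
= (111xy + 320x^2y - 282xy^2 - 27y - 432y^2 - 108y^3 + 441x - 182x^2 + 567 - 56x^3)(-7y + 8x + 4)    [combine like terms]
= -777xy^2 + 888x^2y + 444xy - 2240x^2y^2 + 2560x^3y + 1280x^2y + 1974xy^3 - 2256x^2y^2 - 1128xy^2 + 189y^2 - 216xy - 108y + 3024y^3 - 3456xy^2 - 1728y^2 + 756y^4 - 864xy^3 - 432y^3 - 3087xy + 3528x^2 + 1764x + 1274x^2y - 1456x^3 - 728x^2 - 3969y + 4536x + 2268 + 392x^3y - 448x^4 - 224x^3    [distributive law]
= -5361xy^2 + 3442x^2y - 2859xy - 4496x^2y^2 + 2952x^3y + 1110xy^3 - 1539y^2 - 4077y + 2592y^3 + 756y^4 + 2800x^2 + 6300x - 1680x^3 + 2268 - 448x^4    [combine like terms]

-5361xy^2 + 3442x^2y - 2859xy - 4496x^2y^2 + 2952x^3y + 1110xy^3 - 1539y^2 - 4077y + 2592y^3 + 756y^4 + 2800x^2 + 6300x - 1680x^3 + 2268 - 448x^4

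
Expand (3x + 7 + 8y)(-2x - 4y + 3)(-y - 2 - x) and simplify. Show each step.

(3x + 7 + 8y)(-2x - 4y + 3)(-y - 2 - x)
= (-6x^2 - 12xy + 9x - 14x - 28y + 21 - 16xy - 32y^2 + 24y)(-y - 2 - x)    [distributive law]
= (-6x^2 - 28xy - 5x - 4y + 21 - 32y^2)(-y - 2 - x)    [combine like terms]
= 6x^2y + 12x^2 + 6x^3 + 28xy^2 + 56xy + 28x^2y + 5xy + 10x + 5x^2 + 4y^2 + 8y + 4xy - 21y - 42 - 21x + 32y^3 + 64y^2 + 32xy^2    [distributive law]
= 34x^2y + 17x^2 + 6x^3 + 60xy^2 + 65xy - 11x + 68y^2 - 13y - 42 + 32y^3    [combine like terms]

34x^2y + 17x^2 + 6x^3 + 60xy^2 + 65xy - 11x + 68y^2 - 13y - 42 + 32y^3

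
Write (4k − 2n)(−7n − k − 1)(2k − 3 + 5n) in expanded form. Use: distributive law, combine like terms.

(4k − 2n)(−7n − k − 1)(2k − 3 + 5n)
= (−28kn − 4k² − 4k + 14n² + 2kn + 2n)(2k − 3 + 5n)    [distributive law]
= (−26kn − 4k² − 4k + 14n² + 2n)(2k − 3 + 5n)    [combine like terms]
= −52k²n + 78kn − 130kn² − 8k³ + 12k² − 20k²n − 8k² + 12k − 20kn + 28kn² − 42n² + 70n³ + 4kn − 6n + 10n²    [distributive law]
= −72k²n + 62kn − 102kn² − 8k³ + 4k² + 12k − 32n² + 70n³ − 6n    [combine like terms]

−72k²n + 62kn − 102kn² − 8k³ + 4k² + 12k − 32n² + 70n³ − 6n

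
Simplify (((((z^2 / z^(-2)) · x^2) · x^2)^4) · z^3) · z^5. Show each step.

(((((z^2 / z^(-2)) · x^2) · x^2)^4) · z^3) · z^5
= (((((z^2 / z^(-2)) · x^2)^4) · ((x^2)^4)) · z^3) · z^5    [power of a product]
= (((((z^2 / z^(-2))^4) · ((x^2)^4)) · ((x^2)^4)) · z^3) · z^5    [power of a product]
= ((((((z^2)^4) / ((z^(-2))^4)) · ((x^2)^4)) · ((x^2)^4)) · z^3) · z^5    [power of a quotient]
= ((((z^8 / ((z^(-2))^4)) · ((x^2)^4)) · ((x^2)^4)) · z^3) · z^5    [power of a power]
= ((((z^8 / z^(-8)) · ((x^2)^4)) · ((x^2)^4)) · z^3) · z^5    [power of a power]
= (((z^16 · ((x^2)^4)) · ((x^2)^4)) · z^3) · z^5    [quotient of powers]
= (((z^16 · x^8) · ((x^2)^4)) · z^3) · z^5    [power of a power]
= (((z^16 · x^8) · x^8) · z^3) · z^5    [power of a power]
= x^16z^24    [product of powers]

x^16z^24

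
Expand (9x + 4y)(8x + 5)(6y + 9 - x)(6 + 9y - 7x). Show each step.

(9x + 4y)(8x + 5)(6y + 9 - x)(6 + 9y - 7x)
= (72x² + 45x + 32xy + 20y)(6y + 9 - x)(6 + 9y - 7x)    [distributive law]
= (432x²y + 648x² - 72x³ + 270xy + 405x - 45x² + 192xy² + 288xy - 32x²y + 120y² + 180y - 20xy)(6 + 9y - 7x)    [distributive law]
= (400x²y + 603x² - 72x³ + 538xy + 405x + 192xy² + 120y² + 180y)(6 + 9y - 7x)    [combine like terms]
= 2400x²y + 3600x²y² - 2800x³y + 3618x² + 5427x²y - 4221x³ - 432x³ - 648x³y + 504x⁴ + 3228xy + 4842xy² - 3766x²y + 2430x + 3645xy - 2835x² + 1152xy² + 1728xy³ - 1344x²y² + 720y² + 1080y³ - 840xy² + 1080y + 1620y² - 1260xy    [distributive law]
= 4061x²y + 2256x²y² - 3448x³y + 783x² - 4653x³ + 504x⁴ + 5613xy + 5154xy² + 2430x + 1728xy³ + 2340y² + 1080y³ + 1080y    [combine like terms]

4061x²y + 2256x²y² - 3448x³y + 783x² - 4653x³ + 504x⁴ + 5613xy + 5154xy² + 2430x + 1728xy³ + 2340y² + 1080y³ + 1080y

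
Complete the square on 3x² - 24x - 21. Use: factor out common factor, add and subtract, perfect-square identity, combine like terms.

3(x - 4)² - 69

3x² - 24x - 21
= 3(x² - 8x) - 21    [factor out 3 from the x-terms]
= 3(x² - 8x + 16 - 16) - 21    [add and subtract 16 inside the bracket]
= 3(x - 4)² - 48 - 21    [perfect-square identity]
= 3(x - 4)² - 69    [combine constants]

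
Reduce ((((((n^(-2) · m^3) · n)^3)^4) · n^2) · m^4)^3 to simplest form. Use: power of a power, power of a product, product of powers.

((((((n^(-2) · m^3) · n)^3)^4) · n^2) · m^4)^3
= ((((((n^(-2) · m^3) · n)^3)^4) · n^2)^3) · ((m^4)^3)    [power of a product]
= ((((((n^(-2) · m^3) · n)^3)^4)^3) · ((n^2)^3)) · ((m^4)^3)    [power of a product]
= (((((n^(-2) · m^3) · n)^3)^12) · ((n^2)^3)) · ((m^4)^3)    [power of a power]
= ((((n^(-2) · m^3) · n)^36) · ((n^2)^3)) · ((m^4)^3)    [power of a power]
= ((((n^(-2) · m^3)^36) · (n^36)) · ((n^2)^3)) · ((m^4)^3)    [power of a product]
= (((((n^(-2))^36) · ((m^3)^36)) · (n^36)) · ((n^2)^3)) · ((m^4)^3)    [power of a product]
= (((n^(-72) · ((m^3)^36)) · (n^36)) · ((n^2)^3)) · ((m^4)^3)    [power of a power]
= (((n^(-72) · m^108) · (n^36)) · ((n^2)^3)) · ((m^4)^3)    [power of a power]
= (((n^(-72) · m^108) · n^36) · n^6) · ((m^4)^3)    [power of a power]
= (((n^(-72) · m^108) · n^36) · n^6) · m^12    [power of a power]
= m^120·n^(-30)    [product of powers]

m^120·n^(-30)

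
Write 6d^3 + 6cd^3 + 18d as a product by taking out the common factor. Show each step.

6d^3 + 6cd^3 + 18d
= 6(d^3 + cd^3 + 3d)    [factor out 6]
= 6d(d^2 + cd^2 + 3)    [factor out d]

6d(d^2 + cd^2 + 3)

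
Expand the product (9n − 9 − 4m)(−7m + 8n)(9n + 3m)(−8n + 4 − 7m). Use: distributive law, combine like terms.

(9n − 9 − 4m)(−7m + 8n)(9n + 3m)(−8n + 4 − 7m)
= (−63mn + 72n² + 63m − 72n + 28m² − 32mn)(9n + 3m)(−8n + 4 − 7m)    [distributive law]
= (−95mn + 72n² + 63m − 72n + 28m²)(9n + 3m)(−8n + 4 − 7m)    [combine like terms]
= (−855mn² − 285m²n + 648n³ + 216mn² + 567mn + 189m² − 648n² − 216mn + 252m²n + 84m³)(−8n + 4 − 7m)    [distributive law]
= (−639mn² − 33m²n + 648n³ + 351mn + 189m² − 648n² + 84m³)(−8n + 4 − 7m)    [combine like terms]
= 5112mn³ − 2556mn² + 4473m²n² + 264m²n² − 132m²n + 231m³n − 5184n⁴ + 2592n³ − 4536mn³ − 2808mn² + 1404mn − 2457m²n − 1512m²n + 756m² − 1323m³ + 5184n³ − 2592n² + 4536mn² − 672m³n + 336m³ − 588m⁴    [distributive law]
= 576mn³ − 828mn² + 4737m²n² − 4101m²n − 441m³n − 5184n⁴ + 7776n³ + 1404mn + 756m² − 987m³ − 2592n² − 588m⁴    [combine like terms]

576mn³ − 828mn² + 4737m²n² − 4101m²n − 441m³n − 5184n⁴ + 7776n³ + 1404mn + 756m² − 987m³ − 2592n² − 588m⁴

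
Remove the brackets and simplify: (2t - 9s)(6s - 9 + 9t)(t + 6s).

39st^2 - 468s^2t - 18t^2 - 27st + 18t^3 - 324s^3 + 486s^2

(2t - 9s)(6s - 9 + 9t)(t + 6s)
= (12st - 18t + 18t^2 - 54s^2 + 81s - 81st)(t + 6s)    [distributive law]
= (-69st - 18t + 18t^2 - 54s^2 + 81s)(t + 6s)    [combine like terms]
= -69st^2 - 414s^2t - 18t^2 - 108st + 18t^3 + 108st^2 - 54s^2t - 324s^3 + 81st + 486s^2    [distributive law]
= 39st^2 - 468s^2t - 18t^2 - 27st + 18t^3 - 324s^3 + 486s^2    [combine like terms]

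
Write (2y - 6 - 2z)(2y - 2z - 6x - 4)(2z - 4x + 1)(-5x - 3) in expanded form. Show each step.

(2y - 6 - 2z)(2y - 2z - 6x - 4)(2z - 4x + 1)(-5x - 3)
= (4y^2 - 4yz - 12xy - 8y - 12y + 12z + 36x + 24 - 4yz + 4z^2 + 12xz + 8z)(2z - 4x + 1)(-5x - 3)    [distributive law]
= (4y^2 - 8yz - 12xy - 20y + 20z + 36x + 24 + 4z^2 + 12xz)(2z - 4x + 1)(-5x - 3)    [combine like terms]
= (8y^2z - 16xy^2 + 4y^2 - 16yz^2 + 32xyz - 8yz - 24xyz + 48x^2y - 12xy - 40yz + 80xy - 20y + 40z^2 - 80xz + 20z + 72xz - 144x^2 + 36x + 48z - 96x + 24 + 8z^3 - 16xz^2 + 4z^2 + 24xz^2 - 48x^2z + 12xz)(-5x - 3)    [distributive law]
= (8y^2z - 16xy^2 + 4y^2 - 16yz^2 + 8xyz - 48yz + 48x^2y + 68xy - 20y + 44z^2 + 4xz + 68z - 144x^2 - 60x + 24 + 8z^3 + 8xz^2 - 48x^2z)(-5x - 3)    [combine like terms]
= -40xy^2z - 24y^2z + 80x^2y^2 + 48xy^2 - 20xy^2 - 12y^2 + 80xyz^2 + 48yz^2 - 40x^2yz - 24xyz + 240xyz + 144yz - 240x^3y - 144x^2y - 340x^2y - 204xy + 100xy + 60y - 220xz^2 - 132z^2 - 20x^2z - 12xz - 340xz - 204z + 720x^3 + 432x^2 + 300x^2 + 180x - 120x - 72 - 40xz^3 - 24z^3 - 40x^2z^2 - 24xz^2 + 240x^3z + 144x^2z    [distributive law]
= -40xy^2z - 24y^2z + 80x^2y^2 + 28xy^2 - 12y^2 + 80xyz^2 + 48yz^2 - 40x^2yz + 216xyz + 144yz - 240x^3y - 484x^2y - 104xy + 60y - 244xz^2 - 132z^2 + 124x^2z - 352xz - 204z + 720x^3 + 732x^2 + 60x - 72 - 40xz^3 - 24z^3 - 40x^2z^2 + 240x^3z    [combine like terms]

-40xy^2z - 24y^2z + 80x^2y^2 + 28xy^2 - 12y^2 + 80xyz^2 + 48yz^2 - 40x^2yz + 216xyz + 144yz - 240x^3y - 484x^2y - 104xy + 60y - 244xz^2 - 132z^2 + 124x^2z - 352xz - 204z + 720x^3 + 732x^2 + 60x - 72 - 40xz^3 - 24z^3 - 40x^2z^2 + 240x^3z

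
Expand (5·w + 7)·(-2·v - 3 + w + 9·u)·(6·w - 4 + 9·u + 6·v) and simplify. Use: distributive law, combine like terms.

-30·v·w^2 - 92·v·w + 180·u·v·w - 60·v^2·w - 68·w^2 - 94·w + 126·u·w + 30·w^3 + 315·u·w^2 + 405·u^2·w - 70·v + 252·u·v - 84·v^2 + 84 - 441·u + 567·u^2

(5·w + 7)·(-2·v - 3 + w + 9·u)·(6·w - 4 + 9·u + 6·v)
= (-10·v·w - 15·w + 5·w^2 + 45·u·w - 14·v - 21 + 7·w + 63·u)·(6·w - 4 + 9·u + 6·v)    [distributive law]
= (-10·v·w - 8·w + 5·w^2 + 45·u·w - 14·v - 21 + 63·u)·(6·w - 4 + 9·u + 6·v)    [combine like terms]
= -60·v·w^2 + 40·v·w - 90·u·v·w - 60·v^2·w - 48·w^2 + 32·w - 72·u·w - 48·v·w + 30·w^3 - 20·w^2 + 45·u·w^2 + 30·v·w^2 + 270·u·w^2 - 180·u·w + 405·u^2·w + 270·u·v·w - 84·v·w + 56·v - 126·u·v - 84·v^2 - 126·w + 84 - 189·u - 126·v + 378·u·w - 252·u + 567·u^2 + 378·u·v    [distributive law]
= -30·v·w^2 - 92·v·w + 180·u·v·w - 60·v^2·w - 68·w^2 - 94·w + 126·u·w + 30·w^3 + 315·u·w^2 + 405·u^2·w - 70·v + 252·u·v - 84·v^2 + 84 - 441·u + 567·u^2    [combine like terms]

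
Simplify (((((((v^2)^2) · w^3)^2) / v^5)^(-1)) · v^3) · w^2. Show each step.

(((((((v^2)^2) · w^3)^2) / v^5)^(-1)) · v^3) · w^2
= (((((((v^2)^2) · w^3)^2)^(-1)) / ((v^5)^(-1))) · v^3) · w^2    [power of a quotient]
= ((((((v^2)^2) · w^3)^(-2)) / ((v^5)^(-1))) · v^3) · w^2    [power of a power]
= ((((((v^2)^2)^(-2)) · ((w^3)^(-2))) / ((v^5)^(-1))) · v^3) · w^2    [power of a product]
= (((((v^2)^(-4)) · ((w^3)^(-2))) / ((v^5)^(-1))) · v^3) · w^2    [power of a power]
= (((v^(-8) · ((w^3)^(-2))) / ((v^5)^(-1))) · v^3) · w^2    [power of a power]
= (((v^(-8) · w^(-6)) / ((v^5)^(-1))) · v^3) · w^2    [power of a power]
= (((v^(-8) · w^(-6)) / v^(-5)) · v^3) · w^2    [power of a power]
= w^(-4)    [quotient of powers; product of powers]

w^(-4)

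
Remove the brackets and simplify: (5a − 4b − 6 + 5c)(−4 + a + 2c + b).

−26a + 5a^2 + 15ac + ab + 10b − 3bc − 4b^2 + 24 − 32c + 10c^2

(5a − 4b − 6 + 5c)(−4 + a + 2c + b)
= −20a + 5a^2 + 10ac + 5ab + 16b − 4ab − 8bc − 4b^2 + 24 − 6a − 12c − 6b − 20c + 5ac + 10c^2 + 5bc    [distributive law]
= −26a + 5a^2 + 15ac + ab + 10b − 3bc − 4b^2 + 24 − 32c + 10c^2    [combine like terms]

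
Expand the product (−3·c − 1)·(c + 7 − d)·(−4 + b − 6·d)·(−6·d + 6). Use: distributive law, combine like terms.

36·c²·d + 72·c² + 18·b·c²·d − 18·b·c² − 108·c²·d² + 192·c·d + 528·c + 150·b·c·d − 132·b·c − 828·c·d² − 18·b·c·d² + 108·c·d³ + 60·d + 168 + 48·b·d − 42·b − 264·d² − 6·b·d² + 36·d³

(−3·c − 1)·(c + 7 − d)·(−4 + b − 6·d)·(−6·d + 6)
= (−3·c² − 21·c + 3·c·d − c − 7 + d)·(−4 + b − 6·d)·(−6·d + 6)    [distributive law]
= (−3·c² − 22·c + 3·c·d − 7 + d)·(−4 + b − 6·d)·(−6·d + 6)    [combine like terms]
= (12·c² − 3·b·c² + 18·c²·d + 88·c − 22·b·c + 132·c·d − 12·c·d + 3·b·c·d − 18·c·d² + 28 − 7·b + 42·d − 4·d + b·d − 6·d²)·(−6·d + 6)    [distributive law]
= (12·c² − 3·b·c² + 18·c²·d + 88·c − 22·b·c + 120·c·d + 3·b·c·d − 18·c·d² + 28 − 7·b + 38·d + b·d − 6·d²)·(−6·d + 6)    [combine like terms]
= −72·c²·d + 72·c² + 18·b·c²·d − 18·b·c² − 108·c²·d² + 108·c²·d − 528·c·d + 528·c + 132·b·c·d − 132·b·c − 720·c·d² + 720·c·d − 18·b·c·d² + 18·b·c·d + 108·c·d³ − 108·c·d² − 168·d + 168 + 42·b·d − 42·b − 228·d² + 228·d − 6·b·d² + 6·b·d + 36·d³ − 36·d²    [distributive law]
= 36·c²·d + 72·c² + 18·b·c²·d − 18·b·c² − 108·c²·d² + 192·c·d + 528·c + 150·b·c·d − 132·b·c − 828·c·d² − 18·b·c·d² + 108·c·d³ + 60·d + 168 + 48·b·d − 42·b − 264·d² − 6·b·d² + 36·d³    [combine like terms]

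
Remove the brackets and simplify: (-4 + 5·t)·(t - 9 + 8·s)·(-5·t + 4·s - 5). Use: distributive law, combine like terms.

220·t^2 - 236·s·t + 65·t + 304·s - 180 - 128·s^2 - 25·t^3 - 180·s·t^2 + 160·s^2·t

(-4 + 5·t)·(t - 9 + 8·s)·(-5·t + 4·s - 5)
= (-4·t + 36 - 32·s + 5·t^2 - 45·t + 40·s·t)·(-5·t + 4·s - 5)    [distributive law]
= (-49·t + 36 - 32·s + 5·t^2 + 40·s·t)·(-5·t + 4·s - 5)    [combine like terms]
= 245·t^2 - 196·s·t + 245·t - 180·t + 144·s - 180 + 160·s·t - 128·s^2 + 160·s - 25·t^3 + 20·s·t^2 - 25·t^2 - 200·s·t^2 + 160·s^2·t - 200·s·t    [distributive law]
= 220·t^2 - 236·s·t + 65·t + 304·s - 180 - 128·s^2 - 25·t^3 - 180·s·t^2 + 160·s^2·t    [combine like terms]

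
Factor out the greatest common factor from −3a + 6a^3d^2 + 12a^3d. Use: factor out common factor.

3a(−1 + 2a^2d^2 + 4a^2d)

−3a + 6a^3d^2 + 12a^3d
= 3(−a + 2a^3d^2 + 4a^3d)    [factor out 3]
= 3a(−1 + 2a^2d^2 + 4a^2d)    [factor out a]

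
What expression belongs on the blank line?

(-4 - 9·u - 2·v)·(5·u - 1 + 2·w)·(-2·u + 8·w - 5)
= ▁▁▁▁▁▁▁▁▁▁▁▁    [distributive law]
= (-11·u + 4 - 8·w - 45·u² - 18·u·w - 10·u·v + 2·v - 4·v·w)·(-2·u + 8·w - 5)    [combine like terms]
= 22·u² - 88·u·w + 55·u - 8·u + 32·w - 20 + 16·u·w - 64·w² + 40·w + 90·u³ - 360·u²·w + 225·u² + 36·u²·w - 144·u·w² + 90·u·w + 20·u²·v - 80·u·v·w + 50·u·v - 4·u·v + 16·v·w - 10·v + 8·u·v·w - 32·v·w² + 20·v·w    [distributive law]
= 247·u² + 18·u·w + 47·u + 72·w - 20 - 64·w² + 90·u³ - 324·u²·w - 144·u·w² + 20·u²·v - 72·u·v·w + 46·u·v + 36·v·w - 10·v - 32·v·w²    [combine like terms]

Applying distributive law to the line above:

(-20·u + 4 - 8·w - 45·u² + 9·u - 18·u·w - 10·u·v + 2·v - 4·v·w)·(-2·u + 8·w - 5)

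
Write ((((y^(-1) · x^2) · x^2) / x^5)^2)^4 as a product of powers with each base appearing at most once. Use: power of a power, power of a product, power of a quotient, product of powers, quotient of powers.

x^(-8)y^(-8)

((((y^(-1) · x^2) · x^2) / x^5)^2)^4
= (((y^(-1) · x^2) · x^2) / x^5)^8    [power of a power]
= (((y^(-1) · x^2) · x^2)^8) / ((x^5)^8)    [power of a quotient]
= (((y^(-1) · x^2)^8) · ((x^2)^8)) / ((x^5)^8)    [power of a product]
= ((((y^(-1))^8) · ((x^2)^8)) · ((x^2)^8)) / ((x^5)^8)    [power of a product]
= ((y^(-8) · ((x^2)^8)) · ((x^2)^8)) / ((x^5)^8)    [power of a power]
= ((y^(-8) · x^16) · ((x^2)^8)) / ((x^5)^8)    [power of a power]
= ((y^(-8) · x^16) · x^16) / ((x^5)^8)    [power of a power]
= ((y^(-8) · x^16) · x^16) / x^40    [power of a power]
= x^(-8)y^(-8)    [quotient of powers; product of powers]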